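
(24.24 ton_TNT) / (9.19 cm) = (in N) 1.104e+12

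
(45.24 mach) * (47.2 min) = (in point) 1.237e+11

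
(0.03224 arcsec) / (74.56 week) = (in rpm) 3.31e-14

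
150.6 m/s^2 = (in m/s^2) 150.6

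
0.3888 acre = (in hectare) 0.1573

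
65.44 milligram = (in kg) 6.544e-05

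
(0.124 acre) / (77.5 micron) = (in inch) 2.549e+08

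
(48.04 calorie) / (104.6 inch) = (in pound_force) 17.01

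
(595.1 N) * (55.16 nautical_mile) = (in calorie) 1.453e+07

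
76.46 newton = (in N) 76.46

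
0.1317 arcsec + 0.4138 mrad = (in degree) 0.02375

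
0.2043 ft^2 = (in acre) 4.69e-06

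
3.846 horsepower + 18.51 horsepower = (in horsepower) 22.36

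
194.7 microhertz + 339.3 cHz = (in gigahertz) 3.393e-09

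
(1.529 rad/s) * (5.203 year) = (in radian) 2.509e+08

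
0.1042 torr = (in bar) 0.0001389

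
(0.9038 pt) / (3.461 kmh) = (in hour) 9.212e-08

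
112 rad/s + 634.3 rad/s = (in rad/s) 746.3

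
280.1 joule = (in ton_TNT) 6.695e-08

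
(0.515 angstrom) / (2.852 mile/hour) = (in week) 6.679e-17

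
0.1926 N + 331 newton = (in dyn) 3.312e+07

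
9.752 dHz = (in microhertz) 9.752e+05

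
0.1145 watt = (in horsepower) 0.0001535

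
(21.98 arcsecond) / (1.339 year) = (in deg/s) 1.446e-10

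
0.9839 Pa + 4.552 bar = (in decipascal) 4.552e+06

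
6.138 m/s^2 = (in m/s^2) 6.138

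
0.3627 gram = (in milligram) 362.7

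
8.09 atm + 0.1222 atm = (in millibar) 8321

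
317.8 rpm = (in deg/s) 1907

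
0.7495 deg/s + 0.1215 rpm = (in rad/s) 0.0258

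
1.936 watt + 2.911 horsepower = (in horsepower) 2.914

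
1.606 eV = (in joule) 2.573e-19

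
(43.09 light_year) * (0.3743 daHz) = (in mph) 3.413e+18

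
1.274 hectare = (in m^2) 1.274e+04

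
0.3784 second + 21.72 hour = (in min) 1303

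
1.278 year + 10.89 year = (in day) 4441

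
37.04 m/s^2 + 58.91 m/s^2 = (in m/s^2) 95.95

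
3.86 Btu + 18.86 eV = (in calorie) 973.4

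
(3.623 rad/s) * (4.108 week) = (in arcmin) 3.094e+10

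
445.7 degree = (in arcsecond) 1.605e+06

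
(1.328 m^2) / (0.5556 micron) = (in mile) 1485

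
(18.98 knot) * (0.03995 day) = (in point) 9.554e+07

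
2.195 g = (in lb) 0.004839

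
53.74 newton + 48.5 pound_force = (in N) 269.5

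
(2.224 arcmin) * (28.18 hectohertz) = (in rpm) 17.41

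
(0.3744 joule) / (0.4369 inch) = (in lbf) 7.585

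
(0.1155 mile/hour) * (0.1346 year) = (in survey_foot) 7.191e+05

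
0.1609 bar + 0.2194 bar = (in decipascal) 3.803e+05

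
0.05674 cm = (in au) 3.793e-15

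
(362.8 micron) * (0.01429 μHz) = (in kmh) 1.866e-11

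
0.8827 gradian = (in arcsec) 2860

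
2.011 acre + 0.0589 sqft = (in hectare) 0.8138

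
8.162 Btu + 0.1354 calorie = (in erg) 8.612e+10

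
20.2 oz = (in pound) 1.262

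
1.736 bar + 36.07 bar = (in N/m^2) 3.781e+06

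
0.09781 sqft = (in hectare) 9.087e-07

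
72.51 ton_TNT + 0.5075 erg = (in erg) 3.034e+18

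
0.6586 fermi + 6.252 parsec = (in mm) 1.929e+20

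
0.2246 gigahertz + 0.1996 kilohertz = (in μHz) 2.246e+14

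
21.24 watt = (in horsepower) 0.02848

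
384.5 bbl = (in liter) 6.113e+04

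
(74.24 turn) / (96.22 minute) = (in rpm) 0.7716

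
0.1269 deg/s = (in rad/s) 0.002215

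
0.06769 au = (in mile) 6.292e+06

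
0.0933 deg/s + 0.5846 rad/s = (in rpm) 5.598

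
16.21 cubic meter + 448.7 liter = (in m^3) 16.66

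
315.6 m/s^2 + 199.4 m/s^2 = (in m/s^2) 515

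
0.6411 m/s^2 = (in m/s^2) 0.6411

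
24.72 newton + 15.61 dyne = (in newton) 24.72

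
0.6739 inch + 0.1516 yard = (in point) 441.5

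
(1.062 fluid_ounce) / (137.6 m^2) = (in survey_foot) 7.488e-07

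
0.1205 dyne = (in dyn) 0.1205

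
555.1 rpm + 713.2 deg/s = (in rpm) 674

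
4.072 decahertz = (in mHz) 4.072e+04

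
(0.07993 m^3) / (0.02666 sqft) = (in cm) 3227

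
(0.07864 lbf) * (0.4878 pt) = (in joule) 6.02e-05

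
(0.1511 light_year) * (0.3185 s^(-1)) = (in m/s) 4.553e+14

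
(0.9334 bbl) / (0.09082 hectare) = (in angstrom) 1.634e+06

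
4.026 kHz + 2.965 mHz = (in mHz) 4.026e+06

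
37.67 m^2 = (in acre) 0.009308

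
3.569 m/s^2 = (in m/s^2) 3.569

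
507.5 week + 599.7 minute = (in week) 507.6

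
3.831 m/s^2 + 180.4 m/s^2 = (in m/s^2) 184.2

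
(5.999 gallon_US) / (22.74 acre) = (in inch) 9.715e-06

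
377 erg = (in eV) 2.353e+14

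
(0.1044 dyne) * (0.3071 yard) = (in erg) 2.932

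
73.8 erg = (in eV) 4.606e+13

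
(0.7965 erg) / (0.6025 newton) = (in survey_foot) 4.337e-07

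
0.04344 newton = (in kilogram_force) 0.00443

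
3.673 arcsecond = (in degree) 0.00102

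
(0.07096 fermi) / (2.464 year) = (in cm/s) 9.132e-23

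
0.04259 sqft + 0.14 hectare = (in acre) 0.3459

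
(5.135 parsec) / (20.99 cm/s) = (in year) 2.394e+10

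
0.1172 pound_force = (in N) 0.5213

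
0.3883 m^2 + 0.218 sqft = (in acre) 0.000101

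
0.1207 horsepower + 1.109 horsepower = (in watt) 917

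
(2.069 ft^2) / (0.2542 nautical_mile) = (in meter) 0.0004083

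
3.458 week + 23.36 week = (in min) 2.703e+05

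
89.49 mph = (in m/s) 40.01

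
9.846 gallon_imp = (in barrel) 0.2815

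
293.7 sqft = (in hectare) 0.002729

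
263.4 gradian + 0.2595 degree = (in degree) 237.3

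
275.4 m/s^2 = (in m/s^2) 275.4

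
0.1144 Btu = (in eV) 7.533e+20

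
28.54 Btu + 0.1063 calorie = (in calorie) 7197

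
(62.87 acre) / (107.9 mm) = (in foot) 7.736e+06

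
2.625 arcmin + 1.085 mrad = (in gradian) 0.1177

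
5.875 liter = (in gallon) 1.552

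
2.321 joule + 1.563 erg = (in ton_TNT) 5.547e-10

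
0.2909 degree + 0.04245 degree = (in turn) 0.000926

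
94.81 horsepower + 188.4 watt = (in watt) 7.089e+04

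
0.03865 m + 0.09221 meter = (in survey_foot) 0.4293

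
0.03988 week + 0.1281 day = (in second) 3.519e+04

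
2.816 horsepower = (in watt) 2100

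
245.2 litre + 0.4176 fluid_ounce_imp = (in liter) 245.2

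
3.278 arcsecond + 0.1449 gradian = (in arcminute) 7.879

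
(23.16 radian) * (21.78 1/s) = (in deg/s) 2.89e+04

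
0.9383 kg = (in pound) 2.069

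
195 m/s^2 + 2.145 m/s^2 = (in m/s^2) 197.1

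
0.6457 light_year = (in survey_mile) 3.796e+12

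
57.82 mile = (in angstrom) 9.305e+14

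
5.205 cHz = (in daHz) 0.005205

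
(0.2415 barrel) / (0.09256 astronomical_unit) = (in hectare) 2.773e-16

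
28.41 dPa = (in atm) 2.804e-05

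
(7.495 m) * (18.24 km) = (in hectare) 13.67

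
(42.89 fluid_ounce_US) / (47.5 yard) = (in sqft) 0.0003143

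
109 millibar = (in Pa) 1.09e+04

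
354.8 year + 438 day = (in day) 1.299e+05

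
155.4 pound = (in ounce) 2486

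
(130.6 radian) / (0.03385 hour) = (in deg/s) 61.41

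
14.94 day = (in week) 2.134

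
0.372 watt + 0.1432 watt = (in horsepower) 0.0006909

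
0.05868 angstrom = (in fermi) 5868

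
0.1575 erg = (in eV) 9.83e+10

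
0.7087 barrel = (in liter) 112.7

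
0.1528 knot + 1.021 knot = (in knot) 1.174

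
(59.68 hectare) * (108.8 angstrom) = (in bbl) 0.04084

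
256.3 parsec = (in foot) 2.595e+19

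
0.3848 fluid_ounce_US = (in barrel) 7.158e-05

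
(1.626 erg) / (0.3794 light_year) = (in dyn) 4.53e-18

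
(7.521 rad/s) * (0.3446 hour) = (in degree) 5.346e+05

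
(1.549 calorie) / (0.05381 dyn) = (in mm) 1.204e+10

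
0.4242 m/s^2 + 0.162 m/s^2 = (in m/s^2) 0.5862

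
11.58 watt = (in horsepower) 0.01553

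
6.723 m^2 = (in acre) 0.001661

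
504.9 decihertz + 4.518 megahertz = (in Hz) 4.518e+06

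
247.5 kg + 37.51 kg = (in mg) 2.85e+08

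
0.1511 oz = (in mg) 4284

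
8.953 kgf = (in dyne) 8.78e+06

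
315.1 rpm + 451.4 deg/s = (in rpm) 390.3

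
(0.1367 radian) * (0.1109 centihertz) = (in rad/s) 0.0001516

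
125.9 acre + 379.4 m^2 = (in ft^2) 5.488e+06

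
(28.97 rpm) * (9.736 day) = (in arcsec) 5.264e+11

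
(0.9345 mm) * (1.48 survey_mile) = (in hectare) 0.0002226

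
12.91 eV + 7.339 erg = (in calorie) 1.754e-07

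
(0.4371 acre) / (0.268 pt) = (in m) 1.871e+07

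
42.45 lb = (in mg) 1.925e+07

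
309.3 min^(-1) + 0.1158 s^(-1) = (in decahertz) 0.5271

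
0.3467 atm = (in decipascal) 3.513e+05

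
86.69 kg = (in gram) 8.669e+04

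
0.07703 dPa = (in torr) 5.778e-05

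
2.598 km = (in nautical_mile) 1.403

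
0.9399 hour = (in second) 3384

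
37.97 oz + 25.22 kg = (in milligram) 2.63e+07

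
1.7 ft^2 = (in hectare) 1.579e-05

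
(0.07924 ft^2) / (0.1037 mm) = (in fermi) 7.099e+16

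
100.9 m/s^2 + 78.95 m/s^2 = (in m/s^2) 179.9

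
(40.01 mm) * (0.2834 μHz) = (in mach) 3.33e-11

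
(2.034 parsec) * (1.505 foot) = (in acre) 7.114e+12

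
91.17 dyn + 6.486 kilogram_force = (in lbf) 14.3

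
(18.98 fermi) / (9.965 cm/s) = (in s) 1.905e-13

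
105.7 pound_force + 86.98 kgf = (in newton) 1323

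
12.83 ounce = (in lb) 0.8019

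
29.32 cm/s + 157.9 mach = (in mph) 1.203e+05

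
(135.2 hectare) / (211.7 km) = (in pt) 1.81e+04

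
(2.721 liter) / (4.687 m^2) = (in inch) 0.02286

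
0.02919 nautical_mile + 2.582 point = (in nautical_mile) 0.02919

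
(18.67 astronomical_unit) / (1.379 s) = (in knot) 3.937e+12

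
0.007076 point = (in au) 1.669e-17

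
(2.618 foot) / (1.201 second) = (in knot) 1.292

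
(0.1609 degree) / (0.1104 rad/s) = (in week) 4.206e-08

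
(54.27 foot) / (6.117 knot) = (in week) 8.691e-06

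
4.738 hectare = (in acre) 11.71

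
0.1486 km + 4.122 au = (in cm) 6.166e+13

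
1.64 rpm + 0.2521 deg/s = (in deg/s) 10.09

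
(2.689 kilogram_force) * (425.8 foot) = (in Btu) 3.244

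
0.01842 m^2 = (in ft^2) 0.1983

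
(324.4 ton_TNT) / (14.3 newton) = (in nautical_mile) 5.125e+07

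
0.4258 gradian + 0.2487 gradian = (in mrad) 10.6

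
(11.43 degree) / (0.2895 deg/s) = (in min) 0.658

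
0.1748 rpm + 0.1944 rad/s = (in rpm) 2.031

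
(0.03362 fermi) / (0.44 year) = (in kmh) 8.722e-24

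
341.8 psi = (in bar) 23.57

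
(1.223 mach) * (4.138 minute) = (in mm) 1.034e+08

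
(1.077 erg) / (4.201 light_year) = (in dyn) 2.71e-19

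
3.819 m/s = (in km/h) 13.75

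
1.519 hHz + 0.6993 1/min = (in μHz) 1.519e+08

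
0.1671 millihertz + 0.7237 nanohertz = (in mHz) 0.1671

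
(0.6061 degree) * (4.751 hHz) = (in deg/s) 288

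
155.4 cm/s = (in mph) 3.476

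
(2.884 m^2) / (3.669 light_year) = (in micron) 8.309e-11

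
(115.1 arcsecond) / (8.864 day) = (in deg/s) 4.175e-08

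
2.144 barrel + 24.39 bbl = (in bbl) 26.53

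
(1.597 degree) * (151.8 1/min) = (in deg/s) 4.04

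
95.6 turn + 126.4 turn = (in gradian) 8.88e+04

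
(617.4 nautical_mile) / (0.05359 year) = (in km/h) 2.436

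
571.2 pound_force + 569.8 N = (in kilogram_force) 317.2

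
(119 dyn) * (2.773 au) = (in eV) 3.081e+27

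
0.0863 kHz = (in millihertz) 8.63e+04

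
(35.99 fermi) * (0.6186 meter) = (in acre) 5.501e-18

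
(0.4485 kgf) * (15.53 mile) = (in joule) 1.099e+05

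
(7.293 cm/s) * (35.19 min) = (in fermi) 1.54e+17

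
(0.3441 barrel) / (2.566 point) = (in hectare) 0.006044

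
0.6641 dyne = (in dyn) 0.6641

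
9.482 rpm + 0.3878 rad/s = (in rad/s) 1.381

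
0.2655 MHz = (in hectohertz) 2655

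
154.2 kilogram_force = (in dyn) 1.512e+08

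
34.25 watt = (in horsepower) 0.04593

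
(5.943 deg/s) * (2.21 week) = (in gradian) 8.826e+06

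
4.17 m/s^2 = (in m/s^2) 4.17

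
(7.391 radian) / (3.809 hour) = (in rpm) 0.005147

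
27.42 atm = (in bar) 27.78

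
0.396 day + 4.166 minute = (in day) 0.3989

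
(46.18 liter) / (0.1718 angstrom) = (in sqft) 2.893e+10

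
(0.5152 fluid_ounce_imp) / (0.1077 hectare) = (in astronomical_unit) 9.086e-20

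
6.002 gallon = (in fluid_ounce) 768.3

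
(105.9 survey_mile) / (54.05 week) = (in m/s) 0.005214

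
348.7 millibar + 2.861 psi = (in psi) 7.918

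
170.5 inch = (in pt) 1.228e+04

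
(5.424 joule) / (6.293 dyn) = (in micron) 8.619e+10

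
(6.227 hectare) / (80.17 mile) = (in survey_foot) 1.583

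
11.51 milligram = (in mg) 11.51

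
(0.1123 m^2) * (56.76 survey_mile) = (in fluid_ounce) 3.469e+08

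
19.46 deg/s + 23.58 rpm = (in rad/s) 2.809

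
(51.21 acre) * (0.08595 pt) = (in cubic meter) 6.284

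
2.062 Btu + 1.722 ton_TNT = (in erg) 7.205e+16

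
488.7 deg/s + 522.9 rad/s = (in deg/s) 3.045e+04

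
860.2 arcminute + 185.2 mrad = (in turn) 0.0693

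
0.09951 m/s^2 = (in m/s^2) 0.09951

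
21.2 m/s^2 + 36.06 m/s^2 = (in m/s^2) 57.26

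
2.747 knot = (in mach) 0.00415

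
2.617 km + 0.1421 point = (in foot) 8586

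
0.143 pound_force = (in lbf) 0.143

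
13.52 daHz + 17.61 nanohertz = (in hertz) 135.2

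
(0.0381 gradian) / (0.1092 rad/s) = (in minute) 9.134e-05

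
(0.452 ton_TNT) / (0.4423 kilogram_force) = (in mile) 2.709e+05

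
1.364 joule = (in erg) 1.364e+07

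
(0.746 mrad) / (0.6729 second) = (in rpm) 0.01059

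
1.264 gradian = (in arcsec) 4095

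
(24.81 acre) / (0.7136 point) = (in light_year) 4.216e-08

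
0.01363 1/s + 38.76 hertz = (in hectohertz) 0.3877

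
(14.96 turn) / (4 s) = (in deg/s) 1346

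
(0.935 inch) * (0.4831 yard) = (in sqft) 0.1129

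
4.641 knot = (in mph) 5.341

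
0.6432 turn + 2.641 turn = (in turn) 3.284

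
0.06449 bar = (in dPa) 6.449e+04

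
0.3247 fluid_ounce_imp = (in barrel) 5.803e-05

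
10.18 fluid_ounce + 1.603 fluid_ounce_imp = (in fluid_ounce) 11.72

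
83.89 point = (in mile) 1.839e-05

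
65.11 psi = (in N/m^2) 4.489e+05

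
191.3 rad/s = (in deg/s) 1.096e+04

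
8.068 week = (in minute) 8.133e+04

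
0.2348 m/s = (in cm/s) 23.48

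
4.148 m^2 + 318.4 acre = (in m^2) 1.289e+06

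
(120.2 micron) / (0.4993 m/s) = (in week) 3.98e-10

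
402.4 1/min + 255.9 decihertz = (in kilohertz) 0.0323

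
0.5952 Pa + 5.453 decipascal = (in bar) 1.14e-05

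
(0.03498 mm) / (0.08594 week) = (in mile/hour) 1.505e-09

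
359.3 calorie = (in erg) 1.503e+10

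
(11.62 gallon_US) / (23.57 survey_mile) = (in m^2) 1.16e-06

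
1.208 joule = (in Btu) 0.001145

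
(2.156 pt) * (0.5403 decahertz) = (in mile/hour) 0.009193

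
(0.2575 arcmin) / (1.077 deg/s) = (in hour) 1.107e-06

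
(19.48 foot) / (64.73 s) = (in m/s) 0.09173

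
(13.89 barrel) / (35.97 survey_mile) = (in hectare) 3.815e-09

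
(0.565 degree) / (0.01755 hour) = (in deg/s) 0.008943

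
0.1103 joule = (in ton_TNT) 2.636e-11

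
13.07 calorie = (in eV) 3.413e+20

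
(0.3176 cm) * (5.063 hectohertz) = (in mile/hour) 3.597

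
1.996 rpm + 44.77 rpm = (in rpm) 46.77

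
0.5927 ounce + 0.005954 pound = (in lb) 0.043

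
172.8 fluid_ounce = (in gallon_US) 1.35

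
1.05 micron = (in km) 1.05e-09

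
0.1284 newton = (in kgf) 0.01309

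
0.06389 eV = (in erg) 1.024e-13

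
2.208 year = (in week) 115.1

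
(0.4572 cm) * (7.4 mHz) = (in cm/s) 0.003383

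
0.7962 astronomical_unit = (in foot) 3.908e+11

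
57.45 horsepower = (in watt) 4.284e+04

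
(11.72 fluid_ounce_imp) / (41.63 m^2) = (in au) 5.347e-17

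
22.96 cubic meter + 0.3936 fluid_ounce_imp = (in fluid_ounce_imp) 8.081e+05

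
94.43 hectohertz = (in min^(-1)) 5.666e+05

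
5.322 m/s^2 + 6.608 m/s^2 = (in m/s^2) 11.93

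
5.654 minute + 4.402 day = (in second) 3.807e+05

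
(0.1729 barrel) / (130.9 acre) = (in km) 5.189e-11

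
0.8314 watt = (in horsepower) 0.001115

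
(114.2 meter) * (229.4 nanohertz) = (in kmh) 9.431e-05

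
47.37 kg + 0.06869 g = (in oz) 1671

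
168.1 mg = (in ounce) 0.00593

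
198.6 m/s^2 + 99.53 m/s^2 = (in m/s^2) 298.1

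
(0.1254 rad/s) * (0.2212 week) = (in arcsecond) 3.46e+09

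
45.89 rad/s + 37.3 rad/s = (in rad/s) 83.19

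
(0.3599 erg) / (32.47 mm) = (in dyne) 0.1108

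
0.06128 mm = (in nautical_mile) 3.309e-08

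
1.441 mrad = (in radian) 0.001441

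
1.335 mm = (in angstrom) 1.335e+07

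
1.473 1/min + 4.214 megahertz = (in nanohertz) 4.214e+15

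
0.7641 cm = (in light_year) 8.077e-19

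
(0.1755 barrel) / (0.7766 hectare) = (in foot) 1.179e-05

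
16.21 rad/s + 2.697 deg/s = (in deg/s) 931.5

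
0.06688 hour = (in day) 0.002787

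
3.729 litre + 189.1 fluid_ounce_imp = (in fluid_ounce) 307.8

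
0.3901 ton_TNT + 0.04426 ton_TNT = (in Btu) 1.723e+06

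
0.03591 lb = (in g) 16.29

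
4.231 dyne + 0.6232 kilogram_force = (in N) 6.112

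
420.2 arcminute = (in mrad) 122.2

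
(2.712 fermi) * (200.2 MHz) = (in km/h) 1.955e-06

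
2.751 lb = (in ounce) 44.02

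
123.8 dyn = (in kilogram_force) 0.0001262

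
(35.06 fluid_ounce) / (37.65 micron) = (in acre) 0.006805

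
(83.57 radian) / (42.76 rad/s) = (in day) 2.262e-05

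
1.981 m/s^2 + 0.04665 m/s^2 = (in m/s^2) 2.028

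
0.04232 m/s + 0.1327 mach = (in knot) 87.91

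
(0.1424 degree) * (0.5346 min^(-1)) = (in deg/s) 0.001269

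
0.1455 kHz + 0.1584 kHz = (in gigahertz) 3.039e-07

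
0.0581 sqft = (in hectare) 5.398e-07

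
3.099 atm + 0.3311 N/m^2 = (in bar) 3.14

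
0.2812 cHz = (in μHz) 2812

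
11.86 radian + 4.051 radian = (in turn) 2.532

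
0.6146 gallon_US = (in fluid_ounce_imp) 81.88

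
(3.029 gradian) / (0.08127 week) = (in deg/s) 5.546e-05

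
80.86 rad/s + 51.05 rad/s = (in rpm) 1260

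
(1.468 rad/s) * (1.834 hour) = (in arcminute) 3.332e+07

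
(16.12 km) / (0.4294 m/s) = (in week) 0.06207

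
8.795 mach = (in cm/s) 2.995e+05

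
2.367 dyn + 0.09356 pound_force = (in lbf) 0.09357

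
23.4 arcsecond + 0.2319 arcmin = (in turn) 2.879e-05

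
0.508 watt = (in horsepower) 0.0006812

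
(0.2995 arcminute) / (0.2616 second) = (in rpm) 0.00318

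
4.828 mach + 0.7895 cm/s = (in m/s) 1644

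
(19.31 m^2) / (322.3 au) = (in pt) 1.135e-09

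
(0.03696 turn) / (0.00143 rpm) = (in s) 1551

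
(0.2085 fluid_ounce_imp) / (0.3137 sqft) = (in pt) 0.5762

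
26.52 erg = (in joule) 2.652e-06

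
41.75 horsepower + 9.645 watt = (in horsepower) 41.76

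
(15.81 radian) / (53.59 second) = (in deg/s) 16.9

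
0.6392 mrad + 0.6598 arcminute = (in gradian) 0.05291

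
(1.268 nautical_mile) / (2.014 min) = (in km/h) 69.96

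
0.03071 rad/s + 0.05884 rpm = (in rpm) 0.3521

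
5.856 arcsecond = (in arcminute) 0.0976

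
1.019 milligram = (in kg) 1.019e-06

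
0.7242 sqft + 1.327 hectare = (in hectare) 1.327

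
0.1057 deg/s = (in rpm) 0.01762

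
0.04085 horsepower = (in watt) 30.46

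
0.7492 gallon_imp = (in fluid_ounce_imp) 119.9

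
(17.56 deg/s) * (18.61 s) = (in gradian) 363.1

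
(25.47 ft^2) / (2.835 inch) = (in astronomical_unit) 2.197e-10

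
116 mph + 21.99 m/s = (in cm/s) 7385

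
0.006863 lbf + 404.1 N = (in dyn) 4.041e+07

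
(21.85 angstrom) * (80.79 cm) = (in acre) 4.362e-13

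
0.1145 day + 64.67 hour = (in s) 2.427e+05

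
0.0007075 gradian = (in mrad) 0.01111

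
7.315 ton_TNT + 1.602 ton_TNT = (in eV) 2.329e+29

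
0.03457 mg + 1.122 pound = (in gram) 508.9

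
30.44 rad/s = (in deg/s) 1744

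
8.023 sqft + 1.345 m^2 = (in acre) 0.0005165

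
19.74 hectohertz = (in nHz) 1.974e+12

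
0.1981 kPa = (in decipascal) 1981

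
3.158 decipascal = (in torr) 0.002369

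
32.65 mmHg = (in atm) 0.04296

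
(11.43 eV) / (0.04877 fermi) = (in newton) 0.03755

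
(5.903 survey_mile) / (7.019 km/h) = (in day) 0.05639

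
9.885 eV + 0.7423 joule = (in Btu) 0.0007036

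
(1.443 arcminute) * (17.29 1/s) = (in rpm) 0.0693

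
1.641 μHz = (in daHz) 1.641e-07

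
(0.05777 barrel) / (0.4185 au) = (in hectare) 1.467e-17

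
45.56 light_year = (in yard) 4.714e+17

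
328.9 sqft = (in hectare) 0.003056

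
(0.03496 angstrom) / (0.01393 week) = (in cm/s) 4.15e-14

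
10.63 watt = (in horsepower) 0.01426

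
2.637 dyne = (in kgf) 2.689e-06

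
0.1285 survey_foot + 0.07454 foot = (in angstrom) 6.189e+08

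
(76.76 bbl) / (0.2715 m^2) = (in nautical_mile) 0.02427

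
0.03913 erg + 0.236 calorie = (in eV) 6.163e+18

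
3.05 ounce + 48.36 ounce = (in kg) 1.457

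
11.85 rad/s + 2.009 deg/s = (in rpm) 113.5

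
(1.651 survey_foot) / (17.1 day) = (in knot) 6.621e-07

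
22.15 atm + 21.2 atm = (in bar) 43.92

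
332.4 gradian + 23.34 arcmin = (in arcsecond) 1.078e+06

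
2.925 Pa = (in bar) 2.925e-05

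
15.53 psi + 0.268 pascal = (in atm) 1.057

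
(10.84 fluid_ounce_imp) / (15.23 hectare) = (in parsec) 6.554e-26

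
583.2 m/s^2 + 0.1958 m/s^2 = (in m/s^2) 583.4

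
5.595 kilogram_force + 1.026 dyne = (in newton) 54.87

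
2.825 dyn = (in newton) 2.825e-05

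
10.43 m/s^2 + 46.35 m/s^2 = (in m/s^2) 56.78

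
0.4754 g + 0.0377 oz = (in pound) 0.003404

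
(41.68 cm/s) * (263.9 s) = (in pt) 3.118e+05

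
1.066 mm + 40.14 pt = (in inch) 0.5995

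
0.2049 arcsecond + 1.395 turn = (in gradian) 558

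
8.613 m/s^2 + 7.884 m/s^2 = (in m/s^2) 16.5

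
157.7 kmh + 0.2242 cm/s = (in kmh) 157.7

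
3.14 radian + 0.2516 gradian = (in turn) 0.5004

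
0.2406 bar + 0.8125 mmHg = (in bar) 0.2417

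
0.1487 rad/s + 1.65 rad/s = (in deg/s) 103.1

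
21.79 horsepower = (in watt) 1.625e+04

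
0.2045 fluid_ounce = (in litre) 0.006048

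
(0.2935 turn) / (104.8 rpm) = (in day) 1.945e-06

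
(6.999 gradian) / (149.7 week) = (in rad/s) 1.214e-09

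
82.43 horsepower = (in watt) 6.147e+04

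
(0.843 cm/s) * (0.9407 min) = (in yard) 0.5203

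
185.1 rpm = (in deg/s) 1111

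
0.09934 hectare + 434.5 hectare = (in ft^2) 4.678e+07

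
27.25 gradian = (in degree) 24.53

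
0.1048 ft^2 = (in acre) 2.406e-06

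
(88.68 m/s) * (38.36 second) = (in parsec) 1.102e-13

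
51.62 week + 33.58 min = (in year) 0.99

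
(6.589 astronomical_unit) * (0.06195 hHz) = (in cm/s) 6.106e+14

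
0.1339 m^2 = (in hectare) 1.339e-05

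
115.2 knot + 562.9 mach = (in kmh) 6.902e+05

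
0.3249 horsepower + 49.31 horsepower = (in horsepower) 49.63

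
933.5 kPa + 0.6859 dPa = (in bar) 9.335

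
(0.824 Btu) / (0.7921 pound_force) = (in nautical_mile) 0.1332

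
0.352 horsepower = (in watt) 262.5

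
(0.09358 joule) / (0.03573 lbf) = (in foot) 1.932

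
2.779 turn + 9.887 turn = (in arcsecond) 1.642e+07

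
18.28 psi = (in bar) 1.26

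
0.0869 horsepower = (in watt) 64.8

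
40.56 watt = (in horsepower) 0.05439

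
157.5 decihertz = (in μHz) 1.575e+07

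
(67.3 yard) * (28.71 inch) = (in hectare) 0.004488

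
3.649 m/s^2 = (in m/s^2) 3.649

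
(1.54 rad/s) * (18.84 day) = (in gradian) 1.596e+08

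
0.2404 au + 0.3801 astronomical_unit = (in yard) 1.015e+11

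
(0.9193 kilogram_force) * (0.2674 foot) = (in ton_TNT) 1.756e-10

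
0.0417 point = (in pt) 0.0417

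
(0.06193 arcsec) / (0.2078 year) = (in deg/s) 2.625e-12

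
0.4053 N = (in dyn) 4.053e+04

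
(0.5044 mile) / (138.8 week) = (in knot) 1.88e-05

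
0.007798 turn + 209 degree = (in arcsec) 7.625e+05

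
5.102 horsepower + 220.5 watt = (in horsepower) 5.398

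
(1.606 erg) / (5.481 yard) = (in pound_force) 7.204e-09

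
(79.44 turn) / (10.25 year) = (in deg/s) 8.847e-05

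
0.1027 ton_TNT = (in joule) 4.297e+08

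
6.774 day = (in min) 9755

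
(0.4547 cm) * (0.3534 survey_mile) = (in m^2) 2.586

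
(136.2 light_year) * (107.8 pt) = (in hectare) 4.9e+12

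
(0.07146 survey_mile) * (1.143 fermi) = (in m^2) 1.314e-13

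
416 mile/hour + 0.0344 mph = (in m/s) 186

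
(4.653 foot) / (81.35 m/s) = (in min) 0.0002906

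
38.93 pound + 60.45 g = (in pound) 39.06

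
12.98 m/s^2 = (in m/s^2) 12.98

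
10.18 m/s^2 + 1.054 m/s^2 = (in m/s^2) 11.23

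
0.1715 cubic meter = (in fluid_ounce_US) 5799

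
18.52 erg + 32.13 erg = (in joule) 5.065e-06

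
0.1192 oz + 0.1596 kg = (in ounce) 5.749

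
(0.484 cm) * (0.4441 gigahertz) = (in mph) 4.808e+06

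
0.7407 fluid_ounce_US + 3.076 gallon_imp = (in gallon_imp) 3.081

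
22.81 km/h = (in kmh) 22.81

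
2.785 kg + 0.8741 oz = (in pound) 6.195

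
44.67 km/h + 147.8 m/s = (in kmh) 576.8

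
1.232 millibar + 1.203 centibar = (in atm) 0.01309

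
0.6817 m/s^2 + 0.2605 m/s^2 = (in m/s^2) 0.9422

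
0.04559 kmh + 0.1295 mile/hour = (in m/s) 0.07056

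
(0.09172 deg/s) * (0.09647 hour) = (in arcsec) 1.147e+05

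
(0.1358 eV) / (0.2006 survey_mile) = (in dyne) 6.74e-18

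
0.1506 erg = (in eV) 9.4e+10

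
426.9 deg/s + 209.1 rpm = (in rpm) 280.2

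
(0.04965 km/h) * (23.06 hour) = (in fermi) 1.145e+18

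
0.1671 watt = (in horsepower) 0.0002241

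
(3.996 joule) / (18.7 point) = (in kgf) 61.77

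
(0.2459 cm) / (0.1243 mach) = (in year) 1.842e-12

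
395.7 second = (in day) 0.00458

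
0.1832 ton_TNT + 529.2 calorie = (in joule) 7.665e+08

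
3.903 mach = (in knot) 2583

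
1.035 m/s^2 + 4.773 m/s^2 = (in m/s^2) 5.808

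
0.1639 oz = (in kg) 0.004646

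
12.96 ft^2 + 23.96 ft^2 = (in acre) 0.0008476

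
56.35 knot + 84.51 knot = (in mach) 0.2128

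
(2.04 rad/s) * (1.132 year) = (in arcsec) 1.502e+13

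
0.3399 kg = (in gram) 339.9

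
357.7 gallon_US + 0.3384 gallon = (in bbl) 8.525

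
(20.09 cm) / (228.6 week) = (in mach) 4.268e-12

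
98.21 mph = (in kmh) 158.1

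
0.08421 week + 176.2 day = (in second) 1.527e+07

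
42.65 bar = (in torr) 3.199e+04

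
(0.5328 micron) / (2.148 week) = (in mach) 1.204e-15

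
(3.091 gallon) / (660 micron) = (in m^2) 17.73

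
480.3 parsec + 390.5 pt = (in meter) 1.482e+19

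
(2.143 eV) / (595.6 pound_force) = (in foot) 4.252e-22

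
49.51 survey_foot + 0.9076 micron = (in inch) 594.1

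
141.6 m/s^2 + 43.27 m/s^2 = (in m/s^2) 184.9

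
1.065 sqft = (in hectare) 9.894e-06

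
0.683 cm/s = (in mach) 2.006e-05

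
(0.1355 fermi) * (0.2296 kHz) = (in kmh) 1.12e-13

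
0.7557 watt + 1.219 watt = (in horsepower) 0.002648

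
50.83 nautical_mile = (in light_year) 9.95e-12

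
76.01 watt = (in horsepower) 0.1019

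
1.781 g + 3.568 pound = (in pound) 3.572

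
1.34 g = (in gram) 1.34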